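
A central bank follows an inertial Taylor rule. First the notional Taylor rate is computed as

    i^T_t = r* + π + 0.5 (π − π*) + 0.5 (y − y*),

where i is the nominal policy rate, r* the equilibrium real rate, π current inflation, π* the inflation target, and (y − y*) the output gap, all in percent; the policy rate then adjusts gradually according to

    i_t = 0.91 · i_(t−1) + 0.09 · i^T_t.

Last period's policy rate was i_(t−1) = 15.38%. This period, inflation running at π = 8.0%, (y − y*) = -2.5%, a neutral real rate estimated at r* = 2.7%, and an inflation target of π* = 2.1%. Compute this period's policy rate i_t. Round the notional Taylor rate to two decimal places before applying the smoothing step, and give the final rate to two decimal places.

i^T_t = 2.7 + 8.0 + 0.5 × (8.0 − 2.1) + 0.5 × (-2.5)
   = 2.7 + 8 + 2.95 − 1.25 = 12.40
i_t = 0.91 × 15.38 + 0.09 × 12.40 = 13.9958 + 1.116 = 15.11

15.11%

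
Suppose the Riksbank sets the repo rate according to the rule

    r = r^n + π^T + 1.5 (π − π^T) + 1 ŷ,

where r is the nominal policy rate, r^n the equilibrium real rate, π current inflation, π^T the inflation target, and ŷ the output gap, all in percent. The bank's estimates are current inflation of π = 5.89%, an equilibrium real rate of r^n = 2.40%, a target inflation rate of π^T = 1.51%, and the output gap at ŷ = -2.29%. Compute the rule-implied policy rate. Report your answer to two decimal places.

8.19%

r = 2.40 + 1.51 + 1.5 × (5.89 − 1.51) + 1 × (-2.29)
   = 2.40 + 1.51 + 6.57 − 2.29 = 8.19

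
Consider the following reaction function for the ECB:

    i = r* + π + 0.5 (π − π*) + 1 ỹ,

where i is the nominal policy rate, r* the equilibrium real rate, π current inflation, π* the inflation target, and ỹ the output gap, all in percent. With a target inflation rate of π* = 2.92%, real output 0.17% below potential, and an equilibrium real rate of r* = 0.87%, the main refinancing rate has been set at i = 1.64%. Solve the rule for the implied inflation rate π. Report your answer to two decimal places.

1.60%

Output 0.17% below potential → ỹ = -0.17.
Collecting π: i = r* + (1 + 0.5) π − 0.5 π* + 1 ỹ
1.5 π = 1.64 − 0.87 + 0.5 × 2.92 − 1 × (-0.17) = 2.4
π = 2.4 / 1.5 = 1.60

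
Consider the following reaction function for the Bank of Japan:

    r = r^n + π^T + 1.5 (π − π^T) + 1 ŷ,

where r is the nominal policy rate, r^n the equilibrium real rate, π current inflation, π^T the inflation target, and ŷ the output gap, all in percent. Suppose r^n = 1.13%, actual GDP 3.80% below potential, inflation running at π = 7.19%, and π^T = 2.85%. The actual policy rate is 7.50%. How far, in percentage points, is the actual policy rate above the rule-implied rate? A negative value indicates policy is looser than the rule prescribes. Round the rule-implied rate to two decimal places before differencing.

Output 3.80% below potential → ŷ = -3.80.
r = 1.13 + 2.85 + 1.5 × (7.19 − 2.85) + 1 × (-3.80)
   = 1.13 + 2.85 + 6.51 − 3.8 = 6.69
Deviation = 7.50 − 6.69 = 0.81 pp.

0.81 pp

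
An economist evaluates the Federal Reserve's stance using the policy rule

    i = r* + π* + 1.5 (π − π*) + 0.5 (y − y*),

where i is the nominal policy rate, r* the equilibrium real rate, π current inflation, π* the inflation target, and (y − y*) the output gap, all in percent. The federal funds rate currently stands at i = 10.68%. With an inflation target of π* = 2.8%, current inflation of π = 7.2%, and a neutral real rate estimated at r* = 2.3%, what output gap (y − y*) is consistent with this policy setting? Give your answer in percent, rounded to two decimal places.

-2.04%

0.5 (y − y*) = 10.68 − 2.3 − 2.8 − 1.5 × (7.2 − 2.8) = -1.02
(y − y*) = -1.02 / 0.5 = -2.04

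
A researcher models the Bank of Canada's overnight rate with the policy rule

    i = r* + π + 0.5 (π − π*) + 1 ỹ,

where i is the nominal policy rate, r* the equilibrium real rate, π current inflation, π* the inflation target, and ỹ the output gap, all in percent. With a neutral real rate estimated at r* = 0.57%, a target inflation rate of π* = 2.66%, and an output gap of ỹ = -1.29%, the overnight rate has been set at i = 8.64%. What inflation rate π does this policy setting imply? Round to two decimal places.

Collecting π: i = r* + (1 + 0.5) π − 0.5 π* + 1 ỹ
1.5 π = 8.64 − 0.57 + 0.5 × 2.66 − 1 × (-1.29) = 10.69
π = 10.69 / 1.5 = 7.13

7.13%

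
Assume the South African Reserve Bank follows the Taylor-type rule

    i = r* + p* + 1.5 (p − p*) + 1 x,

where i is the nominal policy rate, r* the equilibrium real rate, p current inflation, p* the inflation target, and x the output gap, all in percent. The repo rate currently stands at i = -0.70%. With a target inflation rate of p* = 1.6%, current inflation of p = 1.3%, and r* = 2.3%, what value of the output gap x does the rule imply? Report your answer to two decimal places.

1 x = -0.70 − 2.3 − 1.6 − 1.5 × (1.3 − 1.6) = -4.15
x = -4.15 / 1 = -4.15

-4.15%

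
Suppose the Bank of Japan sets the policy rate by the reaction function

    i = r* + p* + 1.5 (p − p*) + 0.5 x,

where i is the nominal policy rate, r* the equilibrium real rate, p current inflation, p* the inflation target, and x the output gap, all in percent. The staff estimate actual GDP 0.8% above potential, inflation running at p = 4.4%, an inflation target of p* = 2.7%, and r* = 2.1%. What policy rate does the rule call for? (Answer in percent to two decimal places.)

7.75%

Output 0.8% above potential → x = 0.8.
i = 2.1 + 2.7 + 1.5 × (4.4 − 2.7) + 0.5 × 0.8
   = 2.1 + 2.7 + 2.55 + 0.4 = 7.75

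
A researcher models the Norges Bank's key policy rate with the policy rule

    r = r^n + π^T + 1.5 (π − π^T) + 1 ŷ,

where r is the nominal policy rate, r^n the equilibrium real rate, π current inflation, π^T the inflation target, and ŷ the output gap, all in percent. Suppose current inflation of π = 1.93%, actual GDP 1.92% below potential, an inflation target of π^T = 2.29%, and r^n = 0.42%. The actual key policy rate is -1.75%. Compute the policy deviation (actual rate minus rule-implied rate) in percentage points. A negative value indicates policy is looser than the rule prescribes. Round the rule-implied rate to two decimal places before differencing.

Output 1.92% below potential → ŷ = -1.92.
r = 0.42 + 2.29 + 1.5 × (1.93 − 2.29) + 1 × (-1.92)
   = 0.42 + 2.29 − 0.54 − 1.92 = 0.25
Deviation = -1.75 − 0.25 = -2.00 pp.

-2.00 pp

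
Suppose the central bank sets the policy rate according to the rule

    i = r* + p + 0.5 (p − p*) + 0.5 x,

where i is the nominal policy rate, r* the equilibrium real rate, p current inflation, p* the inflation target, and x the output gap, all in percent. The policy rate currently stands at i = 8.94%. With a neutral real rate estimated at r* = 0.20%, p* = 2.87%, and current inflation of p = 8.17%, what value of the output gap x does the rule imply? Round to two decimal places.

-4.16%

0.5 x = 8.94 − 0.20 − 8.17 − 0.5 × (8.17 − 2.87) = -2.08
x = -2.08 / 0.5 = -4.16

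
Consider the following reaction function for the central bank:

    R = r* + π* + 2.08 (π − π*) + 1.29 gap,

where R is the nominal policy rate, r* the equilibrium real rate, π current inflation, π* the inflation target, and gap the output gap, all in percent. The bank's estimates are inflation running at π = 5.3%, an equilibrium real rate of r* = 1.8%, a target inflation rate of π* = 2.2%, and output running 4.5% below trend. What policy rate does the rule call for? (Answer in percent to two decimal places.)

Output 4.5% below potential → gap = -4.5.
R = 1.8 + 2.2 + 2.08 × (5.3 − 2.2) + 1.29 × (-4.5)
   = 1.8 + 2.2 + 6.448 − 5.805 = 4.64

4.64%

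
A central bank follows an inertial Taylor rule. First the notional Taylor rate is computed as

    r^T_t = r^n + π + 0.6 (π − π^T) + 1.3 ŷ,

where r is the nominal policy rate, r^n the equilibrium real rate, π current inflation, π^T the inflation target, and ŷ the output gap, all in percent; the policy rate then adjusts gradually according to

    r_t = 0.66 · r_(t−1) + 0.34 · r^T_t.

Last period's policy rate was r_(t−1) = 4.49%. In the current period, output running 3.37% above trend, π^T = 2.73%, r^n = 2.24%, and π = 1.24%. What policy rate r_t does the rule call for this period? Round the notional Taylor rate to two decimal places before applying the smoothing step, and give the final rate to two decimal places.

5.33%

Output 3.37% above potential → ŷ = 3.37.
r^T_t = 2.24 + 1.24 + 0.6 × (1.24 − 2.73) + 1.3 × 3.37
   = 2.24 + 1.24 − 0.894 + 4.381 = 6.97
r_t = 0.66 × 4.49 + 0.34 × 6.97 = 2.9634 + 2.3698 = 5.33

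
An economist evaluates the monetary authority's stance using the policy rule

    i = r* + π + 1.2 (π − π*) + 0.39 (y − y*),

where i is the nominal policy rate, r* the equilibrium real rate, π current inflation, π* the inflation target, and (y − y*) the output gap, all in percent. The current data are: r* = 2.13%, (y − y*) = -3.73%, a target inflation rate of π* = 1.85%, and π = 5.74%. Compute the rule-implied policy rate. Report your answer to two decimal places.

i = 2.13 + 5.74 + 1.2 × (5.74 − 1.85) + 0.39 × (-3.73)
   = 2.13 + 5.74 + 4.668 − 1.4547 = 11.08

11.08%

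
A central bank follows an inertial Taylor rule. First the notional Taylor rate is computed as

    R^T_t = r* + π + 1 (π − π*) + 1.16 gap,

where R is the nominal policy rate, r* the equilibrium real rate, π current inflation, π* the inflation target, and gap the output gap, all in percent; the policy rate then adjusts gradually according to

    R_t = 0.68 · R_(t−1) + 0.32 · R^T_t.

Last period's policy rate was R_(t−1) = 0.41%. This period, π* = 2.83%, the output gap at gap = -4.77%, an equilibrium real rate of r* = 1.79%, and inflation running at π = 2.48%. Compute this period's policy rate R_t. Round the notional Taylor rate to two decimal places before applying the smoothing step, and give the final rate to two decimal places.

-0.24%

R^T_t = 1.79 + 2.48 + 1 × (2.48 − 2.83) + 1.16 × (-4.77)
   = 1.79 + 2.48 − 0.35 − 5.5332 = -1.61
R_t = 0.68 × 0.41 + 0.32 × (-1.61) = 0.2788 − 0.5152 = -0.24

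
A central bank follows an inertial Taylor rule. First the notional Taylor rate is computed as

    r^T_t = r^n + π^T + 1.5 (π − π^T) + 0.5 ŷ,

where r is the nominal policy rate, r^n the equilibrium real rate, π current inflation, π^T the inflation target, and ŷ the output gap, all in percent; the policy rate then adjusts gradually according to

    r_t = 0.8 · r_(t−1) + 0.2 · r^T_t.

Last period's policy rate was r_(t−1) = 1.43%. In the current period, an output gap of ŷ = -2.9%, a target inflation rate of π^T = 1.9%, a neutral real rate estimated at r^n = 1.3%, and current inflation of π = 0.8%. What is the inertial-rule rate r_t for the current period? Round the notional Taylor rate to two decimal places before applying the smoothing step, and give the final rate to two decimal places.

r^T_t = 1.3 + 1.9 + 1.5 × (0.8 − 1.9) + 0.5 × (-2.9)
   = 1.3 + 1.9 − 1.65 − 1.45 = 0.10
r_t = 0.8 × 1.43 + 0.2 × 0.10 = 1.144 + 0.02 = 1.16

1.16%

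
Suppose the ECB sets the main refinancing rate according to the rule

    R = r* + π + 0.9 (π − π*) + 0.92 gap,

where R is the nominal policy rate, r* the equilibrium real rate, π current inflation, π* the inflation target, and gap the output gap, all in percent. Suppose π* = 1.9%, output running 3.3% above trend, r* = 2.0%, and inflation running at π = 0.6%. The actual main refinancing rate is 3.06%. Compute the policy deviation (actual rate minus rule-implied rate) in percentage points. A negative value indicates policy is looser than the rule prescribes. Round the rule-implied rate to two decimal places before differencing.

Output 3.3% above potential → gap = 3.3.
R = 2.0 + 0.6 + 0.9 × (0.6 − 1.9) + 0.92 × 3.3
   = 2.0 + 0.6 − 1.17 + 3.036 = 4.47
Deviation = 3.06 − 4.47 = -1.41 pp.

-1.41 pp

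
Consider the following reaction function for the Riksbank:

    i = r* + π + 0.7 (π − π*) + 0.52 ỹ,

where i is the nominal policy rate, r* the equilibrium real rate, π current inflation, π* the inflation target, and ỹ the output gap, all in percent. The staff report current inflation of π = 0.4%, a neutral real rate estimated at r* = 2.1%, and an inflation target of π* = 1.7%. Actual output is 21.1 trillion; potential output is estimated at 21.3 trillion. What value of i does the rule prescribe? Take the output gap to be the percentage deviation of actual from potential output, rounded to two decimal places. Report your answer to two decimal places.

Output gap = 100 × (21.1 − 21.3) / 21.3 = -0.94%.
i = 2.10 + 0.40 + 0.7 × (0.40 − 1.70) + 0.52 × (-0.94)
   = 2.10 + 0.4 − 0.91 − 0.4888 = 1.10

1.10%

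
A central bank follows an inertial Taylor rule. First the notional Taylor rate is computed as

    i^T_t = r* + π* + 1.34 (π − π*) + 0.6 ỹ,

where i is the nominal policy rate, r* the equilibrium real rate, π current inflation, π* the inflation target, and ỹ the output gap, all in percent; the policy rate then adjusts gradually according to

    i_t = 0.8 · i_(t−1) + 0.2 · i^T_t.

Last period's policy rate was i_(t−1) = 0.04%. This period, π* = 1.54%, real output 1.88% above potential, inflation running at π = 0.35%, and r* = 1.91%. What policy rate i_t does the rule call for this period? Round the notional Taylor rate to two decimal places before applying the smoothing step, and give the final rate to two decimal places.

0.63%

Output 1.88% above potential → ỹ = 1.88.
i^T_t = 1.91 + 1.54 + 1.34 × (0.35 − 1.54) + 0.6 × 1.88
   = 1.91 + 1.54 − 1.5946 + 1.128 = 2.98
i_t = 0.8 × 0.04 + 0.2 × 2.98 = 0.032 + 0.596 = 0.63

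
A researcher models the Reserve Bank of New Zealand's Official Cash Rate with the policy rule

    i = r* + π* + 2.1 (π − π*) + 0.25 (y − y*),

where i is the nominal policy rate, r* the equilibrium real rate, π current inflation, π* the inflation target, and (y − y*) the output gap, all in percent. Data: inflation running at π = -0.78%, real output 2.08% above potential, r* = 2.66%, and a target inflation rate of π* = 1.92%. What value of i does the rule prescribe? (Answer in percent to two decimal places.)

-0.57%

Output 2.08% above potential → (y − y*) = 2.08.
i = 2.66 + 1.92 + 2.1 × (-0.78 − 1.92) + 0.25 × 2.08
   = 2.66 + 1.92 − 5.67 + 0.52 = -0.57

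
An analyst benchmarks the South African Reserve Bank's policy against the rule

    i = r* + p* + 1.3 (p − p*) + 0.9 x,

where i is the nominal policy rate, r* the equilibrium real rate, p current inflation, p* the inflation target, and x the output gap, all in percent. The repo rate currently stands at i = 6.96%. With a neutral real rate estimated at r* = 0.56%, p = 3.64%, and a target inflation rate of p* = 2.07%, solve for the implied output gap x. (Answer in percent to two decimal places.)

2.54%

0.9 x = 6.96 − 0.56 − 2.07 − 1.3 × (3.64 − 2.07) = 2.289
x = 2.289 / 0.9 = 2.54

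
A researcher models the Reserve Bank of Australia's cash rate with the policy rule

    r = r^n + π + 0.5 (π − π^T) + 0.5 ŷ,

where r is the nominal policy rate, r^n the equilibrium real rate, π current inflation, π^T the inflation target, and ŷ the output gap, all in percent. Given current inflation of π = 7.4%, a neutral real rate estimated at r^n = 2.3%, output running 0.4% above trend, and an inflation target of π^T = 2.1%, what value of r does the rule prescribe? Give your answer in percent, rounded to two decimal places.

Output 0.4% above potential → ŷ = 0.4.
r = 2.3 + 7.4 + 0.5 × (7.4 − 2.1) + 0.5 × 0.4
   = 2.3 + 7.4 + 2.65 + 0.2 = 12.55

12.55%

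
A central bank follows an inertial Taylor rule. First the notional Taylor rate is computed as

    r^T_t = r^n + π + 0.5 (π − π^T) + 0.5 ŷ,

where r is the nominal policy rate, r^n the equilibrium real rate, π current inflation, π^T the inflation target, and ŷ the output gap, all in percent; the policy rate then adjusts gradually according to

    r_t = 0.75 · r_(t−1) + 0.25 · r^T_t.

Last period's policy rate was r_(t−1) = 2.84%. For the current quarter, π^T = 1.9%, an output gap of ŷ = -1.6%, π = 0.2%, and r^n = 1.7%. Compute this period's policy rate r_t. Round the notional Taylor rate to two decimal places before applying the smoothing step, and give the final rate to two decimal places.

2.19%

r^T_t = 1.7 + 0.2 + 0.5 × (0.2 − 1.9) + 0.5 × (-1.6)
   = 1.7 + 0.2 − 0.85 − 0.8 = 0.25
r_t = 0.75 × 2.84 + 0.25 × 0.25 = 2.13 + 0.0625 = 2.19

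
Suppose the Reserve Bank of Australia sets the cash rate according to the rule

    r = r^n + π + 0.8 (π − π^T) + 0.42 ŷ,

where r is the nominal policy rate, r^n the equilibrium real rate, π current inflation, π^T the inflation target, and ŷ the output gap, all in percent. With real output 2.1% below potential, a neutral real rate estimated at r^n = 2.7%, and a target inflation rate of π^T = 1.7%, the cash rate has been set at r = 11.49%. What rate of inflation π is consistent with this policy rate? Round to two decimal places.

6.13%

Output 2.1% below potential → ŷ = -2.1.
Collecting π: r = r^n + (1 + 0.8) π − 0.8 π^T + 0.42 ŷ
1.8 π = 11.49 − 2.7 + 0.8 × 1.7 − 0.42 × (-2.1) = 11.032
π = 11.032 / 1.8 = 6.13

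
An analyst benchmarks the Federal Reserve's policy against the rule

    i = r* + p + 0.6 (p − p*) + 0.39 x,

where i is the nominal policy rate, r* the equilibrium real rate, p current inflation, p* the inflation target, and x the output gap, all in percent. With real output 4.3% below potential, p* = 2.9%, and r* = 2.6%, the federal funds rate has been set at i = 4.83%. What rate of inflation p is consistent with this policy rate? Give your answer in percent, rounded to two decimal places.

3.53%

Output 4.3% below potential → x = -4.3.
Collecting p: i = r* + (1 + 0.6) p − 0.6 p* + 0.39 x
1.6 p = 4.83 − 2.6 + 0.6 × 2.9 − 0.39 × (-4.3) = 5.647
p = 5.647 / 1.6 = 3.53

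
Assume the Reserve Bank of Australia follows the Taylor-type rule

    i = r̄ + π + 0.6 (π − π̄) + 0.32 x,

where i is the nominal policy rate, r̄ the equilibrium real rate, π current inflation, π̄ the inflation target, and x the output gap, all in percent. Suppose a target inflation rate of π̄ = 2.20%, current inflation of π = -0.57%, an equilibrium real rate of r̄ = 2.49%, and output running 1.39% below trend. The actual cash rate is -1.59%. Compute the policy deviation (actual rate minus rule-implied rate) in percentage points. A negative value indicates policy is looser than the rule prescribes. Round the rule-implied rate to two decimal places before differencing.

-1.40 pp

Output 1.39% below potential → x = -1.39.
i = 2.49 + (-0.57) + 0.6 × (-0.57 − 2.20) + 0.32 × (-1.39)
   = 2.49 − 0.57 − 1.662 − 0.4448 = -0.19
Deviation = -1.59 − (-0.19) = -1.40 pp.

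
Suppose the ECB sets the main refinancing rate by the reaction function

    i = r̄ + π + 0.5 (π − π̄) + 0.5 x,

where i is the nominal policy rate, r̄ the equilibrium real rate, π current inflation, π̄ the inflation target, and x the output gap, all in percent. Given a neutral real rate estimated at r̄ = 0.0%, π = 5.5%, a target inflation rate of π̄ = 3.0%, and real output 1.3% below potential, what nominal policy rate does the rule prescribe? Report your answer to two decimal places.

Output 1.3% below potential → x = -1.3.
i = 0.0 + 5.5 + 0.5 × (5.5 − 3.0) + 0.5 × (-1.3)
   = 0.0 + 5.5 + 1.25 − 0.65 = 6.10

6.10%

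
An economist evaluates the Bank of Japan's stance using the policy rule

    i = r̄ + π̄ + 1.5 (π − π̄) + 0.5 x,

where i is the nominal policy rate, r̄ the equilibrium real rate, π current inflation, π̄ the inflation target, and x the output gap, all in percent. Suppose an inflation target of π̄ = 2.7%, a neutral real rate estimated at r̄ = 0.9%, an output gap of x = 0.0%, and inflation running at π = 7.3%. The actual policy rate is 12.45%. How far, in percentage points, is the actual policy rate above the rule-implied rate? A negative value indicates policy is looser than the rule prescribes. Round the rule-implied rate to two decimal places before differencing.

1.95 pp

i = 0.9 + 2.7 + 1.5 × (7.3 − 2.7) + 0.5 × 0.0
   = 0.9 + 2.7 + 6.9 + 0 = 10.50
Deviation = 12.45 − 10.50 = 1.95 pp.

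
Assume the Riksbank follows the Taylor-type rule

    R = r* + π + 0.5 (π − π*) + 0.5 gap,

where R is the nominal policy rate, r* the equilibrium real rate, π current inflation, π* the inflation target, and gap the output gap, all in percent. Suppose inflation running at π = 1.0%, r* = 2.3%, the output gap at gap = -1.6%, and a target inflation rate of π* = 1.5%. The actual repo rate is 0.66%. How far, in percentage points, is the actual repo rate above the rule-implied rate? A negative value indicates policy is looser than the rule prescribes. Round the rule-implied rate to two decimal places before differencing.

-1.59 pp

R = 2.3 + 1.0 + 0.5 × (1.0 − 1.5) + 0.5 × (-1.6)
   = 2.3 + 1 − 0.25 − 0.8 = 2.25
Deviation = 0.66 − 2.25 = -1.59 pp.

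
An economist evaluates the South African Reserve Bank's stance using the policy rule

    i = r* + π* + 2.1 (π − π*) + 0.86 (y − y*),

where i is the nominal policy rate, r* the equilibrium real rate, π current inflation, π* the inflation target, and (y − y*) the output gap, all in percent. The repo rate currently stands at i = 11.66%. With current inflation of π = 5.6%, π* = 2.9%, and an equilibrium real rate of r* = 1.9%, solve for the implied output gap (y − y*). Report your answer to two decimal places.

0.86 (y − y*) = 11.66 − 1.9 − 2.9 − 2.1 × (5.6 − 2.9) = 1.19
(y − y*) = 1.19 / 0.86 = 1.38

1.38%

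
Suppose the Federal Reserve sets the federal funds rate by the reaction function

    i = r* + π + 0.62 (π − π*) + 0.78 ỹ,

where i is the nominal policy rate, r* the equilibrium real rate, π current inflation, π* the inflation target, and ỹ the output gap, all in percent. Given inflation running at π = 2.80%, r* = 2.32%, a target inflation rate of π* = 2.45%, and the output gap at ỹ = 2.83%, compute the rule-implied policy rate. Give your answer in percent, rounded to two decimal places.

i = 2.32 + 2.80 + 0.62 × (2.80 − 2.45) + 0.78 × 2.83
   = 2.32 + 2.8 + 0.217 + 2.2074 = 7.54

7.54%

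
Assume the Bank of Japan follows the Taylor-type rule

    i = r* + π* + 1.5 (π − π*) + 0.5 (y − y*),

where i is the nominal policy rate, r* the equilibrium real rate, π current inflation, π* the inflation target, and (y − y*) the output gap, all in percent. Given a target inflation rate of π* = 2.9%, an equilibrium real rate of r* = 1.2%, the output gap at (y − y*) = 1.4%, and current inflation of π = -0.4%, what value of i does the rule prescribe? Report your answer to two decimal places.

i = 1.2 + 2.9 + 1.5 × (-0.4 − 2.9) + 0.5 × 1.4
   = 1.2 + 2.9 − 4.95 + 0.7 = -0.15

-0.15%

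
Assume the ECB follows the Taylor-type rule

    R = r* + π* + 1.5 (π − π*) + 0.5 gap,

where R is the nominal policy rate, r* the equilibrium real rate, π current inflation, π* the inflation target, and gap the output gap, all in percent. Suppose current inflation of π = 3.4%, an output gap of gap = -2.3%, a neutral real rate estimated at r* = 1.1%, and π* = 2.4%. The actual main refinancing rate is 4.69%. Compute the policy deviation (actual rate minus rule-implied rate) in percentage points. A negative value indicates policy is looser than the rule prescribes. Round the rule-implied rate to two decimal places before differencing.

0.84 pp

R = 1.1 + 2.4 + 1.5 × (3.4 − 2.4) + 0.5 × (-2.3)
   = 1.1 + 2.4 + 1.5 − 1.15 = 3.85
Deviation = 4.69 − 3.85 = 0.84 pp.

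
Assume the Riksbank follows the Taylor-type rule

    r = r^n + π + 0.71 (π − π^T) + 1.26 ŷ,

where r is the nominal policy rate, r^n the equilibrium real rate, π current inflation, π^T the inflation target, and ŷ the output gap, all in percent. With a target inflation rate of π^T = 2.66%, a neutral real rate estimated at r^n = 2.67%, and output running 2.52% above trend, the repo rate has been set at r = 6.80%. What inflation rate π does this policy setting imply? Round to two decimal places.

1.66%

Output 2.52% above potential → ŷ = 2.52.
Collecting π: r = r^n + (1 + 0.71) π − 0.71 π^T + 1.26 ŷ
1.71 π = 6.80 − 2.67 + 0.71 × 2.66 − 1.26 × 2.52 = 2.8434
π = 2.8434 / 1.71 = 1.66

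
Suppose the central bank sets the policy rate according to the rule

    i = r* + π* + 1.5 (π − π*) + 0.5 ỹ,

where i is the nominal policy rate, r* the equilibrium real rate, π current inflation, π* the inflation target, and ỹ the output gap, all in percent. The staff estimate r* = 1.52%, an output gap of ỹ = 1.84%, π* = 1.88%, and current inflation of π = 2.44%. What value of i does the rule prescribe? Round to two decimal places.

i = 1.52 + 1.88 + 1.5 × (2.44 − 1.88) + 0.5 × 1.84
   = 1.52 + 1.88 + 0.84 + 0.92 = 5.16

5.16%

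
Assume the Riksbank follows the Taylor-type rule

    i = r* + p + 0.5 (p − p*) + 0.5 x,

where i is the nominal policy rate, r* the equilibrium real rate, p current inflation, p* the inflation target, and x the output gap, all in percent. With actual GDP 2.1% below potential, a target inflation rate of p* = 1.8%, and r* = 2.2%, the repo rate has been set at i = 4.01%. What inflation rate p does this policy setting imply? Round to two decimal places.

Output 2.1% below potential → x = -2.1.
Collecting p: i = r* + (1 + 0.5) p − 0.5 p* + 0.5 x
1.5 p = 4.01 − 2.2 + 0.5 × 1.8 − 0.5 × (-2.1) = 3.76
p = 3.76 / 1.5 = 2.51

2.51%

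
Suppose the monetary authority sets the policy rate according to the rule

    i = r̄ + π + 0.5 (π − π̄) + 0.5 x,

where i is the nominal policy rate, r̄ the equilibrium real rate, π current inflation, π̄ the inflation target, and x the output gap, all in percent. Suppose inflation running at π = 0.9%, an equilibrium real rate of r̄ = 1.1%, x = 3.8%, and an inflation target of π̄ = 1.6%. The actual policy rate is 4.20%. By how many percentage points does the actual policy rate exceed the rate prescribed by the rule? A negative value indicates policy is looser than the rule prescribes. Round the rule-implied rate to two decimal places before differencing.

0.65 pp

i = 1.1 + 0.9 + 0.5 × (0.9 − 1.6) + 0.5 × 3.8
   = 1.1 + 0.9 − 0.35 + 1.9 = 3.55
Deviation = 4.20 − 3.55 = 0.65 pp.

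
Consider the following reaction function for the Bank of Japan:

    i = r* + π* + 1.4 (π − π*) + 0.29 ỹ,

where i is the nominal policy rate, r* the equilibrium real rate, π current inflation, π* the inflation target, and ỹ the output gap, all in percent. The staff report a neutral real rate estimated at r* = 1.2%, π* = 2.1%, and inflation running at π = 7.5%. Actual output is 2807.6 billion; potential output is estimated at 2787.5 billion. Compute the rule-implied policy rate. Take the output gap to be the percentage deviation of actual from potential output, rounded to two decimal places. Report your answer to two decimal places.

11.07%

Output gap = 100 × (2807.6 − 2787.5) / 2787.5 = 0.72%.
i = 1.20 + 2.10 + 1.4 × (7.50 − 2.10) + 0.29 × 0.72
   = 1.20 + 2.1 + 7.56 + 0.2088 = 11.07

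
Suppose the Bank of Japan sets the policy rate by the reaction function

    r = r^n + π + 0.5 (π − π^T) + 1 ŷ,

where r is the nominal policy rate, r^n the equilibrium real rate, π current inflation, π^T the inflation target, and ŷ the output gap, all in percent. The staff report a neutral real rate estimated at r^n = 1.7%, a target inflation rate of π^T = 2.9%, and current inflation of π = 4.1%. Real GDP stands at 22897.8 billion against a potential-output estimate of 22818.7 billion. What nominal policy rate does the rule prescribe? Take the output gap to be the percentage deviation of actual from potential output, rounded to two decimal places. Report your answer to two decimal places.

Output gap = 100 × (22897.8 − 22818.7) / 22818.7 = 0.35%.
r = 1.70 + 4.10 + 0.5 × (4.10 − 2.90) + 1 × 0.35
   = 1.70 + 4.1 + 0.6 + 0.35 = 6.75

6.75%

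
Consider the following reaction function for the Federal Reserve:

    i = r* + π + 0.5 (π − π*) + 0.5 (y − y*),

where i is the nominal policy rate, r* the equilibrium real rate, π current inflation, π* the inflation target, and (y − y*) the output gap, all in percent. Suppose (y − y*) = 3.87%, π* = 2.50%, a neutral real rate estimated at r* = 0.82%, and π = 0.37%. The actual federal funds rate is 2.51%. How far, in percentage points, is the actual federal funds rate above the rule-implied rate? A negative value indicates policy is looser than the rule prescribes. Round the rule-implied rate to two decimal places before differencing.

i = 0.82 + 0.37 + 0.5 × (0.37 − 2.50) + 0.5 × 3.87
   = 0.82 + 0.37 − 1.065 + 1.935 = 2.06
Deviation = 2.51 − 2.06 = 0.45 pp.

0.45 pp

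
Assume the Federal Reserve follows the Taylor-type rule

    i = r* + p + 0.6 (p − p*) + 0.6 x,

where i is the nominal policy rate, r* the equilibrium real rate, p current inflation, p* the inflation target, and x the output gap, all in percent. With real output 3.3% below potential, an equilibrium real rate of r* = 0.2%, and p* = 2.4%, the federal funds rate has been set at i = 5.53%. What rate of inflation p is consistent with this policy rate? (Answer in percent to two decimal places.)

5.47%

Output 3.3% below potential → x = -3.3.
Collecting p: i = r* + (1 + 0.6) p − 0.6 p* + 0.6 x
1.6 p = 5.53 − 0.2 + 0.6 × 2.4 − 0.6 × (-3.3) = 8.75
p = 8.75 / 1.6 = 5.47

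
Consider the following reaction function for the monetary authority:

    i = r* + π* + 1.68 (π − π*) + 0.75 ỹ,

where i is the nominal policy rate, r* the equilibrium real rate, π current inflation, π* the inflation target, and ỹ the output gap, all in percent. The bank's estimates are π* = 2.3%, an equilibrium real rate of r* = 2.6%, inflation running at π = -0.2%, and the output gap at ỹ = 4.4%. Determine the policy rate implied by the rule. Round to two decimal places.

4.00%

i = 2.6 + 2.3 + 1.68 × (-0.2 − 2.3) + 0.75 × 4.4
   = 2.6 + 2.3 − 4.2 + 3.3 = 4.00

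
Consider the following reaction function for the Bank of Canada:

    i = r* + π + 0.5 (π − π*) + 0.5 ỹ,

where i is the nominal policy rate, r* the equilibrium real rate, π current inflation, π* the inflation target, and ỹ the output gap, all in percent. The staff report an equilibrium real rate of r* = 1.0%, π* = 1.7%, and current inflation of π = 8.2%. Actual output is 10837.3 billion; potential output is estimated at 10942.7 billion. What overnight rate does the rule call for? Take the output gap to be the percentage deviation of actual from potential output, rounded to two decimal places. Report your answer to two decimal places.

11.97%

Output gap = 100 × (10837.3 − 10942.7) / 10942.7 = -0.96%.
i = 1.00 + 8.20 + 0.5 × (8.20 − 1.70) + 0.5 × (-0.96)
   = 1.00 + 8.2 + 3.25 − 0.48 = 11.97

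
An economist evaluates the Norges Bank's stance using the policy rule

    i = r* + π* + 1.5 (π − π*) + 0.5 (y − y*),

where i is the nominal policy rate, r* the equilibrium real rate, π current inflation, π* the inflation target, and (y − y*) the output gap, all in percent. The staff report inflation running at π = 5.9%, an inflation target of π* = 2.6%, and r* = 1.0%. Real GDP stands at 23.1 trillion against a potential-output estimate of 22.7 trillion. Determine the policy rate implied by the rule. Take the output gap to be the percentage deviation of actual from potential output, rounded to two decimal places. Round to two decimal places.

9.43%

Output gap = 100 × (23.1 − 22.7) / 22.7 = 1.76%.
i = 1.00 + 2.60 + 1.5 × (5.90 − 2.60) + 0.5 × 1.76
   = 1.00 + 2.6 + 4.95 + 0.88 = 9.43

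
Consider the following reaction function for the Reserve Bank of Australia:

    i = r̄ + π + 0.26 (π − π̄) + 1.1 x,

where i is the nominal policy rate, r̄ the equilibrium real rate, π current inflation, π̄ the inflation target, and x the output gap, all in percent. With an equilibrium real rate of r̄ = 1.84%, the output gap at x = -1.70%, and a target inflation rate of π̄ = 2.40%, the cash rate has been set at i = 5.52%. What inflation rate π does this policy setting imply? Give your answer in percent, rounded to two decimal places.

4.90%

Collecting π: i = r̄ + (1 + 0.26) π − 0.26 π̄ + 1.1 x
1.26 π = 5.52 − 1.84 + 0.26 × 2.40 − 1.1 × (-1.70) = 6.174
π = 6.174 / 1.26 = 4.90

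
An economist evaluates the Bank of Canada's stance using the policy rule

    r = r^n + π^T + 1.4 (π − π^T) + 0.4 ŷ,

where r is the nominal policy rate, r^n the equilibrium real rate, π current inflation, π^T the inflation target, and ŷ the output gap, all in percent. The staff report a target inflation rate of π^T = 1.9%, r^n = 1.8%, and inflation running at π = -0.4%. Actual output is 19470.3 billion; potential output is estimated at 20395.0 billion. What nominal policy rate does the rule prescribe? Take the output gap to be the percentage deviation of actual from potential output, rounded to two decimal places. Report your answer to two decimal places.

-1.33%

Output gap = 100 × (19470.3 − 20395.0) / 20395.0 = -4.53%.
r = 1.80 + 1.90 + 1.4 × (-0.40 − 1.90) + 0.4 × (-4.53)
   = 1.80 + 1.9 − 3.22 − 1.812 = -1.33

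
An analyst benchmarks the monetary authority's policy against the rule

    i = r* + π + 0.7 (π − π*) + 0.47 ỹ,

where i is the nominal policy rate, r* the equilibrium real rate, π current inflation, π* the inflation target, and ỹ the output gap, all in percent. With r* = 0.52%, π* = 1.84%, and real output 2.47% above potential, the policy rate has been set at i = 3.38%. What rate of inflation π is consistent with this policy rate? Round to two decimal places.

1.76%

Output 2.47% above potential → ỹ = 2.47.
Collecting π: i = r* + (1 + 0.7) π − 0.7 π* + 0.47 ỹ
1.7 π = 3.38 − 0.52 + 0.7 × 1.84 − 0.47 × 2.47 = 2.9871
π = 2.9871 / 1.7 = 1.76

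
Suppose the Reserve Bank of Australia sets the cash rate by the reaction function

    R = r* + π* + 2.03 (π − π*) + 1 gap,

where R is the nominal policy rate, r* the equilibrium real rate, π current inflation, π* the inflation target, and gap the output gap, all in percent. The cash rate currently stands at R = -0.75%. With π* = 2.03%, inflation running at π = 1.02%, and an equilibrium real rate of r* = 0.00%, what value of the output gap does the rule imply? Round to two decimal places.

-0.73%

1 gap = -0.75 − 0.00 − 2.03 − 2.03 × (1.02 − 2.03) = -0.7297
gap = -0.7297 / 1 = -0.73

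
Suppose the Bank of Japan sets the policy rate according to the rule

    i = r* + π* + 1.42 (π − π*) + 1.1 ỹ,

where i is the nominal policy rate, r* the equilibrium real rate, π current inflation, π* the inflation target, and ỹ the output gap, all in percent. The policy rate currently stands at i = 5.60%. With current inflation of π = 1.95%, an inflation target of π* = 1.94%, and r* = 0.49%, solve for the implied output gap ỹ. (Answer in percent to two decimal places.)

1.1 ỹ = 5.60 − 0.49 − 1.94 − 1.42 × (1.95 − 1.94) = 3.1558
ỹ = 3.1558 / 1.1 = 2.87

2.87%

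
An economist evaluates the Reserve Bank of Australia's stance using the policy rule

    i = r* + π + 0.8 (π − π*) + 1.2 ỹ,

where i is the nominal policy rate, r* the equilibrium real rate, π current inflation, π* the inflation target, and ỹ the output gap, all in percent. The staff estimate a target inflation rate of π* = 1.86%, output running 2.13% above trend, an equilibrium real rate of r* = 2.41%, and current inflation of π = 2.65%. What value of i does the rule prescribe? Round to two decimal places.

8.25%

Output 2.13% above potential → ỹ = 2.13.
i = 2.41 + 2.65 + 0.8 × (2.65 − 1.86) + 1.2 × 2.13
   = 2.41 + 2.65 + 0.632 + 2.556 = 8.25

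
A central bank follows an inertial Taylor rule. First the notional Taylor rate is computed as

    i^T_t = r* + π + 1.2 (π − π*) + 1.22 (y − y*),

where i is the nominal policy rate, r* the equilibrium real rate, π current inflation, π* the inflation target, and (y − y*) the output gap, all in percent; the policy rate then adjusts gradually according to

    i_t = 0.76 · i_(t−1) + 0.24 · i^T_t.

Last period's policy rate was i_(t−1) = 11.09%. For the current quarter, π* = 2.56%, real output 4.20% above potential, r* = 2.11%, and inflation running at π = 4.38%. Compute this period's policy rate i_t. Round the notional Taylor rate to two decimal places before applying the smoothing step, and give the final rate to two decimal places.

Output 4.20% above potential → (y − y*) = 4.20.
i^T_t = 2.11 + 4.38 + 1.2 × (4.38 − 2.56) + 1.22 × 4.20
   = 2.11 + 4.38 + 2.184 + 5.124 = 13.80
i_t = 0.76 × 11.09 + 0.24 × 13.80 = 8.4284 + 3.312 = 11.74

11.74%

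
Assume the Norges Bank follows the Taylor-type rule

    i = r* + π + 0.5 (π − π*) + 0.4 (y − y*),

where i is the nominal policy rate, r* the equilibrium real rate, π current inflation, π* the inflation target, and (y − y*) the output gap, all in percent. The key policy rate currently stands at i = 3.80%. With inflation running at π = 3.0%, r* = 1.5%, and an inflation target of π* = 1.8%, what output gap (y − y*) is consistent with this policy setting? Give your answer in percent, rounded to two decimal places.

0.4 (y − y*) = 3.80 − 1.5 − 3.0 − 0.5 × (3.0 − 1.8) = -1.3
(y − y*) = -1.3 / 0.4 = -3.25

-3.25%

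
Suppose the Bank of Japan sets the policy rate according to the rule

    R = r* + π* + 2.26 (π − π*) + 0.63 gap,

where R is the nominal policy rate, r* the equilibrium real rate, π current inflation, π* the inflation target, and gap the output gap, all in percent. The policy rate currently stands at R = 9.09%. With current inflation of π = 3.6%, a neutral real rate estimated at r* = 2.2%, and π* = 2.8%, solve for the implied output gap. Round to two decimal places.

3.62%

0.63 gap = 9.09 − 2.2 − 2.8 − 2.26 × (3.6 − 2.8) = 2.282
gap = 2.282 / 0.63 = 3.62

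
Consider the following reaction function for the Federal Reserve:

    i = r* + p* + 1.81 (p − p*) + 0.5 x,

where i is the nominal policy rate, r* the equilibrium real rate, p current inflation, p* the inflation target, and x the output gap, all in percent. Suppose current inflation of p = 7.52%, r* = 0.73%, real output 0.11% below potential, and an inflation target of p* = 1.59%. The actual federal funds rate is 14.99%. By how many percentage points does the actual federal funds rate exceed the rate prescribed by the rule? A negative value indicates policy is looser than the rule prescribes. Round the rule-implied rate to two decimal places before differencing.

Output 0.11% below potential → x = -0.11.
i = 0.73 + 1.59 + 1.81 × (7.52 − 1.59) + 0.5 × (-0.11)
   = 0.73 + 1.59 + 10.7333 − 0.055 = 13.00
Deviation = 14.99 − 13.00 = 1.99 pp.

1.99 pp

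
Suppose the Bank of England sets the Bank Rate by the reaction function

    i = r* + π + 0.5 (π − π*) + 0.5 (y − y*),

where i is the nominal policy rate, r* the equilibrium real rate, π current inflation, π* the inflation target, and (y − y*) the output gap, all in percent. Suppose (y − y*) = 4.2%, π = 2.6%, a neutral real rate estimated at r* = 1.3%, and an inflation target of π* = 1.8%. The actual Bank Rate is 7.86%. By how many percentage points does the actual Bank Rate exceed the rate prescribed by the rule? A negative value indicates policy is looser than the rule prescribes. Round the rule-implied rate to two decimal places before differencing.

i = 1.3 + 2.6 + 0.5 × (2.6 − 1.8) + 0.5 × 4.2
   = 1.3 + 2.6 + 0.4 + 2.1 = 6.40
Deviation = 7.86 − 6.40 = 1.46 pp.

1.46 pp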